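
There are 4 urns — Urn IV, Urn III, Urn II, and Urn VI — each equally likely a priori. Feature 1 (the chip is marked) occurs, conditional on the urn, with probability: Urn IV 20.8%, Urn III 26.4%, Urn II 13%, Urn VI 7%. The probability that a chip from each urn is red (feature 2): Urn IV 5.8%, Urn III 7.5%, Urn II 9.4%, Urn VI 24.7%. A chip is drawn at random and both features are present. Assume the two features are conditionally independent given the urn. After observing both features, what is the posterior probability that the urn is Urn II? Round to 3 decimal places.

0.199

With a uniform prior (1/4 each), posterior ∝ likelihood:
  Urn IV: 0.208 × 0.058 = 0.012064
  Urn III: 0.264 × 0.075 = 0.0198
  Urn II: 0.13 × 0.094 = 0.01222
  Urn VI: 0.07 × 0.247 = 0.01729
Normalizing constant = 0.061374.
P(Urn II | evidence) = 0.01222 / 0.061374 ≈ 0.199.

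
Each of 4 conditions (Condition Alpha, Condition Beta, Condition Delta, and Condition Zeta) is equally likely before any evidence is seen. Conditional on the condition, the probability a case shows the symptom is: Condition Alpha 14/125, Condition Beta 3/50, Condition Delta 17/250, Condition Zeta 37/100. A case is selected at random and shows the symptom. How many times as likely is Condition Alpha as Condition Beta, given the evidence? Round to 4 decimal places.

1.8667

With a uniform prior (1/4 each), posterior ∝ likelihood:
  Condition Alpha: 0.112
  Condition Beta: 0.06
  Condition Delta: 0.068
  Condition Zeta: 0.37
Total = 0.61.
The ratio is 0.112 / 0.06 (the normalizer cancels) = 1.8667.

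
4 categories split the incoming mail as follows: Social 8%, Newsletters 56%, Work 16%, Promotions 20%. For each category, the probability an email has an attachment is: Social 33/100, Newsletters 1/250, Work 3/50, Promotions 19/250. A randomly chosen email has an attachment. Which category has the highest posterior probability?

Unnormalized posteriors (prior × likelihood):
  Social: 0.08 × 0.33 = 0.0264
  Newsletters: 0.56 × 0.004 = 0.00224
  Work: 0.16 × 0.06 = 0.0096
  Promotions: 0.2 × 0.076 = 0.0152
Total = 0.05344.
Largest term belongs to Social, so Social is most probable.

Social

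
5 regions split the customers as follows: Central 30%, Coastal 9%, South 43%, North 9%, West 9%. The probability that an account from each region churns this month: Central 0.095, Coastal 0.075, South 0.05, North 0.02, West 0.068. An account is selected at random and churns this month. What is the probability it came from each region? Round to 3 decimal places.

By Bayes' rule, posterior ∝ prior × likelihood:
  Central: 0.3 × 0.095 = 0.0285
  Coastal: 0.09 × 0.075 = 0.00675
  South: 0.43 × 0.05 = 0.0215
  North: 0.09 × 0.02 = 0.0018
  West: 0.09 × 0.068 = 0.00612
Sum = 0.06467.
P(Central | churn) = 0.0285/0.06467 ≈ 0.441
P(Coastal | churn) = 0.00675/0.06467 ≈ 0.104
P(South | churn) = 0.0215/0.06467 ≈ 0.332
P(North | churn) = 0.0018/0.06467 ≈ 0.028
P(West | churn) = 0.00612/0.06467 ≈ 0.095

Central 0.441, Coastal 0.104, South 0.332, North 0.028, West 0.095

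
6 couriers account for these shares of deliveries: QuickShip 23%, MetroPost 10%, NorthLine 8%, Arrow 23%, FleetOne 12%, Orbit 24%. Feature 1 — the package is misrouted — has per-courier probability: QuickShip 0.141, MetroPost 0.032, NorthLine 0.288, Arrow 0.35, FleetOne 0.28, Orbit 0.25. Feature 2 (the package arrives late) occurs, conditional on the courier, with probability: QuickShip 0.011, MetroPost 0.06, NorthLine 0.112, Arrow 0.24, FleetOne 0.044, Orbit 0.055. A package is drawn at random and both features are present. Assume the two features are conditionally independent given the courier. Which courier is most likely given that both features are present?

By Bayes' rule, posterior ∝ prior × likelihood:
  QuickShip: 0.23 × 0.141 × 0.011 = 0.00035673
  MetroPost: 0.1 × 0.032 × 0.06 = 0.000192
  NorthLine: 0.08 × 0.288 × 0.112 = 0.00258048
  Arrow: 0.23 × 0.35 × 0.24 = 0.01932
  FleetOne: 0.12 × 0.28 × 0.044 = 0.0014784
  Orbit: 0.24 × 0.25 × 0.055 = 0.0033
Total = 0.02722761.
Largest term belongs to Arrow, so Arrow is most probable.

Arrow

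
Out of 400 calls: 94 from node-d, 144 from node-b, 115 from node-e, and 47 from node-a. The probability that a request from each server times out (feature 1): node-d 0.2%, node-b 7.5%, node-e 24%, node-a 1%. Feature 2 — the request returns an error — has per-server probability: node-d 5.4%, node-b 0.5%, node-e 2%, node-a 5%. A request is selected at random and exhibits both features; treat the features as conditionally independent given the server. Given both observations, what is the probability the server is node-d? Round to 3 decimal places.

0.016

Unnormalized posteriors (prior × likelihood):
  node-d: 0.235 × 0.002 × 0.054 = 0.00002538
  node-b: 0.36 × 0.075 × 0.005 = 0.000135
  node-e: 0.2875 × 0.24 × 0.02 = 0.00138
  node-a: 0.1175 × 0.01 × 0.05 = 0.00005875
Total = 0.00159913.
P(node-d | evidence) = 0.00002538 / 0.00159913 ≈ 0.016.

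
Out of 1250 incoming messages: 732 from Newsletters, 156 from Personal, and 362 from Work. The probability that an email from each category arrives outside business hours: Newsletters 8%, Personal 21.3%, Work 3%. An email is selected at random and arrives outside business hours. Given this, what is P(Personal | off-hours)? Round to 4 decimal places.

0.3237

Unnormalized posteriors (prior × likelihood):
  Newsletters: 0.5856 × 0.08 = 0.046848
  Personal: 0.1248 × 0.213 = 0.0265824
  Work: 0.2896 × 0.03 = 0.008688
Total = 0.0821184.
P(Personal | evidence) = 0.0265824 / 0.0821184 ≈ 0.3237.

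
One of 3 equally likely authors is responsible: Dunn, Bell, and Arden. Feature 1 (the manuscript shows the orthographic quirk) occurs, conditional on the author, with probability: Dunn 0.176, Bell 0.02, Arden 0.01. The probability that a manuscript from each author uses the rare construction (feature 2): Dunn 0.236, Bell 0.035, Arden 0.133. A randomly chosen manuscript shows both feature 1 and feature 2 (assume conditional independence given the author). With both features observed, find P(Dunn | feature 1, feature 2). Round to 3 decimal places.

0.953

Since the prior is uniform, the posterior is proportional to the likelihood:
  Dunn: 0.176 × 0.236 = 0.041536
  Bell: 0.02 × 0.035 = 0.0007
  Arden: 0.01 × 0.133 = 0.00133
Total = 0.043566.
P(Dunn | evidence) = 0.041536 / 0.043566 ≈ 0.953.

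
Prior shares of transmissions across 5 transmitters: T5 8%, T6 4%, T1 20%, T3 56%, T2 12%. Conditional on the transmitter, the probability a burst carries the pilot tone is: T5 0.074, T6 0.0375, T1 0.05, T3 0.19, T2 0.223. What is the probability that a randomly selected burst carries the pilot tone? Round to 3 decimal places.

Unnormalized posteriors (prior × likelihood):
  T5: 0.08 × 0.074 = 0.00592
  T6: 0.04 × 0.0375 = 0.0015
  T1: 0.2 × 0.05 = 0.01
  T3: 0.56 × 0.19 = 0.1064
  T2: 0.12 × 0.223 = 0.02676
P(pilot) = 0.00592 + 0.0015 + 0.01 + 0.1064 + 0.02676 = 0.15058 → 0.151.

0.151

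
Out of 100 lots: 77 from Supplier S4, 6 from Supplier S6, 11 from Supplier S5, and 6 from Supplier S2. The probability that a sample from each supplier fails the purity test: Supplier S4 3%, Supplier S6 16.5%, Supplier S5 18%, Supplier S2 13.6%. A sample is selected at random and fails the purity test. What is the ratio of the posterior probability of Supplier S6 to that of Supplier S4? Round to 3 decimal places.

0.429

Unnormalized posteriors (prior × likelihood):
  Supplier S4: 0.77 × 0.03 = 0.0231
  Supplier S6: 0.06 × 0.165 = 0.0099
  Supplier S5: 0.11 × 0.18 = 0.0198
  Supplier S2: 0.06 × 0.136 = 0.00816
Sum = 0.06096.
The ratio is 0.0099 / 0.0231 (the normalizer cancels) = 0.429.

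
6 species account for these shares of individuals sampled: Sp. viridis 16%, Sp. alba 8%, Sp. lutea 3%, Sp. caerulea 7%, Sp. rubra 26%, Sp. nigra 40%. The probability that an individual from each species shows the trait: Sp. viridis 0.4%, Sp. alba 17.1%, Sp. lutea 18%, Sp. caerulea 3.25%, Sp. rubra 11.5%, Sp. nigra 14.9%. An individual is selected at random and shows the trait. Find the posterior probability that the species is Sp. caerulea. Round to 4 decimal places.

Unnormalized posteriors (prior × likelihood):
  Sp. viridis: 0.16 × 0.004 = 0.00064
  Sp. alba: 0.08 × 0.171 = 0.01368
  Sp. lutea: 0.03 × 0.18 = 0.0054
  Sp. caerulea: 0.07 × 0.0325 = 0.002275
  Sp. rubra: 0.26 × 0.115 = 0.0299
  Sp. nigra: 0.4 × 0.149 = 0.0596
Total = 0.111495.
P(Sp. caerulea | evidence) = 0.002275 / 0.111495 ≈ 0.0204.

0.0204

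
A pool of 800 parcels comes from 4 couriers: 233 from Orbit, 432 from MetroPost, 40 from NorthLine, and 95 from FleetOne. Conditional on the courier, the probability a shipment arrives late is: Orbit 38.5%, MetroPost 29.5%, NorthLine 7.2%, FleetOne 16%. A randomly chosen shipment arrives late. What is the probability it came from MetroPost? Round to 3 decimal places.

Unnormalized posteriors (prior × likelihood):
  Orbit: 0.29125 × 0.385 = 0.11213125
  MetroPost: 0.54 × 0.295 = 0.1593
  NorthLine: 0.05 × 0.072 = 0.0036
  FleetOne: 0.11875 × 0.16 = 0.019
Normalizing constant = 0.29403125.
P(MetroPost | evidence) = 0.1593 / 0.29403125 ≈ 0.542.

0.542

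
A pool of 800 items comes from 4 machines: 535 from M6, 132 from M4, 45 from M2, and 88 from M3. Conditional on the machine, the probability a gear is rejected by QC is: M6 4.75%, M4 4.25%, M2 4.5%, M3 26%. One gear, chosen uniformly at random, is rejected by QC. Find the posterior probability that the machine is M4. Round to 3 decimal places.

0.100

Unnormalized posteriors (prior × likelihood):
  M6: 0.66875 × 0.0475 = 0.031765625
  M4: 0.165 × 0.0425 = 0.0070125
  M2: 0.05625 × 0.045 = 0.00253125
  M3: 0.11 × 0.26 = 0.0286
Normalizing constant = 0.069909375.
P(M4 | evidence) = 0.0070125 / 0.069909375 ≈ 0.100.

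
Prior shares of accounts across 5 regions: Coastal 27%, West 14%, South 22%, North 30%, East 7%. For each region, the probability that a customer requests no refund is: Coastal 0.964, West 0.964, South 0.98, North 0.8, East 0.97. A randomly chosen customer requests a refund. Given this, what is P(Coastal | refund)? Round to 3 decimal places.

0.120

Taking complements, P(refund | each) = Coastal 0.036, West 0.036, South 0.02, North 0.2, East 0.03.
Prior × likelihood for each hypothesis:
  Coastal: 0.27 × 0.036 = 0.00972
  West: 0.14 × 0.036 = 0.00504
  South: 0.22 × 0.02 = 0.0044
  North: 0.3 × 0.2 = 0.06
  East: 0.07 × 0.03 = 0.0021
Total = 0.08126.
P(Coastal | evidence) = 0.00972 / 0.08126 ≈ 0.120.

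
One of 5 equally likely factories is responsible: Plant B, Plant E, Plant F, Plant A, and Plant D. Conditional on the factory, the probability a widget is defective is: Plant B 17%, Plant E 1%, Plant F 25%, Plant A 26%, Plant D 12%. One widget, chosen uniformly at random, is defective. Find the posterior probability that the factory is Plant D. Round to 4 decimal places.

0.1481

Since the prior is uniform, the posterior is proportional to the likelihood:
  Plant B: 0.17
  Plant E: 0.01
  Plant F: 0.25
  Plant A: 0.26
  Plant D: 0.12
Sum = 0.81.
P(Plant D | evidence) = 0.12 / 0.81 ≈ 0.1481.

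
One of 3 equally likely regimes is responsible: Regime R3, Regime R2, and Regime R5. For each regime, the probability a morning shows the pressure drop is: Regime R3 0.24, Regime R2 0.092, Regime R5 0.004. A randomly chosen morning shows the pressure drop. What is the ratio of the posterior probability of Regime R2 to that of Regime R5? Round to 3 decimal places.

Since the prior is uniform, the posterior is proportional to the likelihood:
  Regime R3: 0.24
  Regime R2: 0.092
  Regime R5: 0.004
Total = 0.336.
The ratio is 0.092 / 0.004 (the normalizer cancels) = 23.000.

23.000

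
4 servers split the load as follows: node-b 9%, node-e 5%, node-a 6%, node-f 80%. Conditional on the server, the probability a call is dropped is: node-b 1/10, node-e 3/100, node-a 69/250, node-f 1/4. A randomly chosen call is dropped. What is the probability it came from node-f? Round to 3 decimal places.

0.881

Prior × likelihood for each hypothesis:
  node-b: 0.09 × 0.1 = 0.009
  node-e: 0.05 × 0.03 = 0.0015
  node-a: 0.06 × 0.276 = 0.01656
  node-f: 0.8 × 0.25 = 0.2
Total = 0.22706.
P(node-f | evidence) = 0.2 / 0.22706 ≈ 0.881.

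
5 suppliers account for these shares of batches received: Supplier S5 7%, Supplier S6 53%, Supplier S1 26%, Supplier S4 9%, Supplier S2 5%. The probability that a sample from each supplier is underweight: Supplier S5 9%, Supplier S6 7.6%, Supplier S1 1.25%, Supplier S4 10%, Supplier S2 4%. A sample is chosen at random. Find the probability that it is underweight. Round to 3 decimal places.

Unnormalized posteriors (prior × likelihood):
  Supplier S5: 0.07 × 0.09 = 0.0063
  Supplier S6: 0.53 × 0.076 = 0.04028
  Supplier S1: 0.26 × 0.0125 = 0.00325
  Supplier S4: 0.09 × 0.1 = 0.009
  Supplier S2: 0.05 × 0.04 = 0.002
P(underweight) = 0.0063 + 0.04028 + 0.00325 + 0.009 + 0.002 = 0.06083 → 0.061.

0.061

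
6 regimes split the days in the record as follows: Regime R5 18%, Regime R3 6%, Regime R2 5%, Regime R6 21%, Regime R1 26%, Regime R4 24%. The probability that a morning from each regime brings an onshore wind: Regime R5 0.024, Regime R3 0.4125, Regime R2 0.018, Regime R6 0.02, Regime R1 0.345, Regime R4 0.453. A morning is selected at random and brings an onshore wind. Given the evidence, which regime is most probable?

Regime R4

Compute prior × likelihood for every hypothesis:
  Regime R5: 0.18 × 0.024 = 0.00432
  Regime R3: 0.06 × 0.4125 = 0.02475
  Regime R2: 0.05 × 0.018 = 0.0009
  Regime R6: 0.21 × 0.02 = 0.0042
  Regime R1: 0.26 × 0.345 = 0.0897
  Regime R4: 0.24 × 0.453 = 0.10872
Sum = 0.23259.
Largest term belongs to Regime R4, so Regime R4 is most probable.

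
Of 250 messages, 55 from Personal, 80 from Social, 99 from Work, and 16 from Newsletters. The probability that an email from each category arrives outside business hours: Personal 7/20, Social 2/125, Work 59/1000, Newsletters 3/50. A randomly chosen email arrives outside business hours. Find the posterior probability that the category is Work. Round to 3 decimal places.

By Bayes' rule, posterior ∝ prior × likelihood:
  Personal: 0.22 × 0.35 = 0.077
  Social: 0.32 × 0.016 = 0.00512
  Work: 0.396 × 0.059 = 0.023364
  Newsletters: 0.064 × 0.06 = 0.00384
Normalizing constant = 0.109324.
P(Work | evidence) = 0.023364 / 0.109324 ≈ 0.214.

0.214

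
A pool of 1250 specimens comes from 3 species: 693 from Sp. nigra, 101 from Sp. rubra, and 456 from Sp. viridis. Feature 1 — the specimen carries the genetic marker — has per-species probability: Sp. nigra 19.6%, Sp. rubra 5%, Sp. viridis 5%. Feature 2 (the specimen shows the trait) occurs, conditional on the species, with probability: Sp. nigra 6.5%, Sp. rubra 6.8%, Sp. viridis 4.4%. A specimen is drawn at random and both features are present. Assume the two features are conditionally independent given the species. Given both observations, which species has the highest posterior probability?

Compute prior × likelihood for every hypothesis:
  Sp. nigra: 0.5544 × 0.196 × 0.065 = 0.007063056
  Sp. rubra: 0.0808 × 0.05 × 0.068 = 0.00027472
  Sp. viridis: 0.3648 × 0.05 × 0.044 = 0.00080256
Total = 0.008140336.
Largest term belongs to Sp. nigra, so Sp. nigra is most probable.

Sp. nigra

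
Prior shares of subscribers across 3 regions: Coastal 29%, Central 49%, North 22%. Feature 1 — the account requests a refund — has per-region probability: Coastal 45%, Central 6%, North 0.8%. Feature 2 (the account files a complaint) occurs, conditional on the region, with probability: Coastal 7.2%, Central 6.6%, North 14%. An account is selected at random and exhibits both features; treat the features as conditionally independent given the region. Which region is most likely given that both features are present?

Coastal

Compute prior × likelihood for every hypothesis:
  Coastal: 0.29 × 0.45 × 0.072 = 0.009396
  Central: 0.49 × 0.06 × 0.066 = 0.0019404
  North: 0.22 × 0.008 × 0.14 = 0.0002464
Total = 0.0115828.
Largest term belongs to Coastal, so Coastal is most probable.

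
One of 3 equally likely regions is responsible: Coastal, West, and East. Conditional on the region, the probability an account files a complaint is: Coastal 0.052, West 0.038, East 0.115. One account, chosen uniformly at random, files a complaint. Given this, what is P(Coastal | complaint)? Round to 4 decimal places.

0.2537

With a uniform prior (1/3 each), posterior ∝ likelihood:
  Coastal: 0.052
  West: 0.038
  East: 0.115
Sum = 0.205.
P(Coastal | evidence) = 0.052 / 0.205 ≈ 0.2537.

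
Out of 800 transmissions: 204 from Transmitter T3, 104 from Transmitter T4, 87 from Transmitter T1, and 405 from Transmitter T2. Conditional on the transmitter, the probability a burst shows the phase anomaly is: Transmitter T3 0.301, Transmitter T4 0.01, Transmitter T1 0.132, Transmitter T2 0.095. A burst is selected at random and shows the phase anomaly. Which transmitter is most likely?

Transmitter T3

By Bayes' rule, posterior ∝ prior × likelihood:
  Transmitter T3: 0.255 × 0.301 = 0.076755
  Transmitter T4: 0.13 × 0.01 = 0.0013
  Transmitter T1: 0.10875 × 0.132 = 0.014355
  Transmitter T2: 0.50625 × 0.095 = 0.04809375
Total = 0.14050375.
Largest term belongs to Transmitter T3, so Transmitter T3 is most probable.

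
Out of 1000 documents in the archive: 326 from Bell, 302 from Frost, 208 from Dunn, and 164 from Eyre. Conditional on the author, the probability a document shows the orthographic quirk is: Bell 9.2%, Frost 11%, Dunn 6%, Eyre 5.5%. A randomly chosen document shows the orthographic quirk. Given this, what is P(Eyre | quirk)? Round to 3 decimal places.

0.106

Compute prior × likelihood for every hypothesis:
  Bell: 0.326 × 0.092 = 0.029992
  Frost: 0.302 × 0.11 = 0.03322
  Dunn: 0.208 × 0.06 = 0.01248
  Eyre: 0.164 × 0.055 = 0.00902
Total = 0.084712.
P(Eyre | evidence) = 0.00902 / 0.084712 ≈ 0.106.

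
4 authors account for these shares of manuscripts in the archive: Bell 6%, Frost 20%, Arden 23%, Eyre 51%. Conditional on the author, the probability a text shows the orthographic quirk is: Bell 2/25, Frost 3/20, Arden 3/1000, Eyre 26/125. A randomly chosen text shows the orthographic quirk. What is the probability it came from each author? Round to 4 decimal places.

Prior × likelihood for each hypothesis:
  Bell: 0.06 × 0.08 = 0.0048
  Frost: 0.2 × 0.15 = 0.03
  Arden: 0.23 × 0.003 = 0.00069
  Eyre: 0.51 × 0.208 = 0.10608
Normalizing constant = 0.14157.
P(Bell | quirk) = 0.0048/0.14157 ≈ 0.0339
P(Frost | quirk) = 0.03/0.14157 ≈ 0.2119
P(Arden | quirk) = 0.00069/0.14157 ≈ 0.0049
P(Eyre | quirk) = 0.10608/0.14157 ≈ 0.7493
(Check: 0.0339+0.2119+0.0049+0.7493 = 1.0000.)

Bell 0.0339, Frost 0.2119, Arden 0.0049, Eyre 0.7493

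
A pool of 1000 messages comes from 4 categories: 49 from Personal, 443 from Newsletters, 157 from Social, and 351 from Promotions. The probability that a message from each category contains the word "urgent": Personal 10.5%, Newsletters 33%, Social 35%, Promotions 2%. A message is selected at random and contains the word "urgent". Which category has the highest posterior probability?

Unnormalized posteriors (prior × likelihood):
  Personal: 0.049 × 0.105 = 0.005145
  Newsletters: 0.443 × 0.33 = 0.14619
  Social: 0.157 × 0.35 = 0.05495
  Promotions: 0.351 × 0.02 = 0.00702
Total = 0.213305.
Largest term belongs to Newsletters, so Newsletters is most probable.

Newsletters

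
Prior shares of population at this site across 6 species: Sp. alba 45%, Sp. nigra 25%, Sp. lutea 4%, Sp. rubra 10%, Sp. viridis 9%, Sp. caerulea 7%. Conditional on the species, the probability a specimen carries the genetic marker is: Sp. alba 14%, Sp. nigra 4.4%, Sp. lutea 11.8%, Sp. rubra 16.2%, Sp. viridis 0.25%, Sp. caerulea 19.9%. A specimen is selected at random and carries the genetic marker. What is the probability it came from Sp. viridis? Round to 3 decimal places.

0.002

By Bayes' rule, posterior ∝ prior × likelihood:
  Sp. alba: 0.45 × 0.14 = 0.063
  Sp. nigra: 0.25 × 0.044 = 0.011
  Sp. lutea: 0.04 × 0.118 = 0.00472
  Sp. rubra: 0.1 × 0.162 = 0.0162
  Sp. viridis: 0.09 × 0.0025 = 0.000225
  Sp. caerulea: 0.07 × 0.199 = 0.01393
Total = 0.109075.
P(Sp. viridis | evidence) = 0.000225 / 0.109075 ≈ 0.002.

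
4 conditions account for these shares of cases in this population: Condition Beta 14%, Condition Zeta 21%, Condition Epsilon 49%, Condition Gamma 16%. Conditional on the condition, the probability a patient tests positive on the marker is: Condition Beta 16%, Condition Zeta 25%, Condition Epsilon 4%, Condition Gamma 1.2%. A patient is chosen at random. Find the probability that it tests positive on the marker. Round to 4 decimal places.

By Bayes' rule, posterior ∝ prior × likelihood:
  Condition Beta: 0.14 × 0.16 = 0.0224
  Condition Zeta: 0.21 × 0.25 = 0.0525
  Condition Epsilon: 0.49 × 0.04 = 0.0196
  Condition Gamma: 0.16 × 0.012 = 0.00192
P(marker-positive) = 0.0224 + 0.0525 + 0.0196 + 0.00192 = 0.09642 → 0.0964.

0.0964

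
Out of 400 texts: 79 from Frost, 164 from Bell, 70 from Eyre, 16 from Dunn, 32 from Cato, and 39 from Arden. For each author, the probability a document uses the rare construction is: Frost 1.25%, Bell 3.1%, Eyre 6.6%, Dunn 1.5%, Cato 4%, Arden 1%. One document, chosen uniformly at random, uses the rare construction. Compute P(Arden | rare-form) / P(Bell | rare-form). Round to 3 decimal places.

Compute prior × likelihood for every hypothesis:
  Frost: 0.1975 × 0.0125 = 0.00246875
  Bell: 0.41 × 0.031 = 0.01271
  Eyre: 0.175 × 0.066 = 0.01155
  Dunn: 0.04 × 0.015 = 0.0006
  Cato: 0.08 × 0.04 = 0.0032
  Arden: 0.0975 × 0.01 = 0.000975
Normalizing constant = 0.03150375.
The ratio is 0.000975 / 0.01271 (the normalizer cancels) = 0.077.

0.077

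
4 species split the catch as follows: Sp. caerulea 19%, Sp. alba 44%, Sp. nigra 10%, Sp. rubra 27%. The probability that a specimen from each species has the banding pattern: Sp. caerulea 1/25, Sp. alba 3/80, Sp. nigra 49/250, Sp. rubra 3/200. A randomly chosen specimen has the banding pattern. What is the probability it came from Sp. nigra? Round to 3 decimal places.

0.410

By Bayes' rule, posterior ∝ prior × likelihood:
  Sp. caerulea: 0.19 × 0.04 = 0.0076
  Sp. alba: 0.44 × 0.0375 = 0.0165
  Sp. nigra: 0.1 × 0.196 = 0.0196
  Sp. rubra: 0.27 × 0.015 = 0.00405
Normalizing constant = 0.04775.
P(Sp. nigra | evidence) = 0.0196 / 0.04775 ≈ 0.410.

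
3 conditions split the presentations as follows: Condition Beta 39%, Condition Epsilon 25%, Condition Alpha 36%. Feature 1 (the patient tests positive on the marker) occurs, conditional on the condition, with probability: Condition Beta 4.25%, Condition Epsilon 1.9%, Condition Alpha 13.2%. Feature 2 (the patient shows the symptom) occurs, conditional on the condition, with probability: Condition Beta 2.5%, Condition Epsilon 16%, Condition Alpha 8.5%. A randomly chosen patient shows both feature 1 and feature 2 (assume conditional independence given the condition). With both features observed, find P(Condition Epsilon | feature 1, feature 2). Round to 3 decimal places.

Compute prior × likelihood for every hypothesis:
  Condition Beta: 0.39 × 0.0425 × 0.025 = 0.000414375
  Condition Epsilon: 0.25 × 0.019 × 0.16 = 0.00076
  Condition Alpha: 0.36 × 0.132 × 0.085 = 0.0040392
Sum = 0.005213575.
P(Condition Epsilon | evidence) = 0.00076 / 0.005213575 ≈ 0.146.

0.146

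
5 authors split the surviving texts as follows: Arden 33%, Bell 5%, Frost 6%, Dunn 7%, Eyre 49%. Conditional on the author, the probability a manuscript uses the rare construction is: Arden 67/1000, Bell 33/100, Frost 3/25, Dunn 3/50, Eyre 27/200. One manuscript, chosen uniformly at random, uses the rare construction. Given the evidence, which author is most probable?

Unnormalized posteriors (prior × likelihood):
  Arden: 0.33 × 0.067 = 0.02211
  Bell: 0.05 × 0.33 = 0.0165
  Frost: 0.06 × 0.12 = 0.0072
  Dunn: 0.07 × 0.06 = 0.0042
  Eyre: 0.49 × 0.135 = 0.06615
Normalizing constant = 0.11616.
Largest term belongs to Eyre, so Eyre is most probable.

Eyre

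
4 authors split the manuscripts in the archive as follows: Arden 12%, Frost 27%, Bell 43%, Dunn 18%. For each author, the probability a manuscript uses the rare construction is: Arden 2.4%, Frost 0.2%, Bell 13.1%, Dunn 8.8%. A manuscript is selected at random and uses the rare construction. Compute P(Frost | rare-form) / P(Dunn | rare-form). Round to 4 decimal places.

0.0341

By Bayes' rule, posterior ∝ prior × likelihood:
  Arden: 0.12 × 0.024 = 0.00288
  Frost: 0.27 × 0.002 = 0.00054
  Bell: 0.43 × 0.131 = 0.05633
  Dunn: 0.18 × 0.088 = 0.01584
Normalizing constant = 0.07559.
The ratio is 0.00054 / 0.01584 (the normalizer cancels) = 0.0341.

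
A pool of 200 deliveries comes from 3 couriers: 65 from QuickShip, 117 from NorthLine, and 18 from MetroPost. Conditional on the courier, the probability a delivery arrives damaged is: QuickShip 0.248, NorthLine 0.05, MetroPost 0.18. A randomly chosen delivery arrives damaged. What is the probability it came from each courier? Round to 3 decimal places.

QuickShip 0.639, NorthLine 0.232, MetroPost 0.129

Prior × likelihood for each hypothesis:
  QuickShip: 0.325 × 0.248 = 0.0806
  NorthLine: 0.585 × 0.05 = 0.02925
  MetroPost: 0.09 × 0.18 = 0.0162
Total = 0.12605.
P(QuickShip | damaged) = 0.0806/0.12605 ≈ 0.639
P(NorthLine | damaged) = 0.02925/0.12605 ≈ 0.232
P(MetroPost | damaged) = 0.0162/0.12605 ≈ 0.129
(Check: 0.639+0.232+0.129 = 1.000.)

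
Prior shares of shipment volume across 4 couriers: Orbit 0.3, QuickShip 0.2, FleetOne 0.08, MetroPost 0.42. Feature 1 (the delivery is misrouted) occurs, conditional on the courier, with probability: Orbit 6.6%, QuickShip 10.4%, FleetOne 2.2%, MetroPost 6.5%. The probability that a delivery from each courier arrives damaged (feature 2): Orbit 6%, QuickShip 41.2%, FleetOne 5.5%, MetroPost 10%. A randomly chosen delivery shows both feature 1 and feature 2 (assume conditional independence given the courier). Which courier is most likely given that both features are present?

QuickShip

Compute prior × likelihood for every hypothesis:
  Orbit: 0.3 × 0.066 × 0.06 = 0.001188
  QuickShip: 0.2 × 0.104 × 0.412 = 0.0085696
  FleetOne: 0.08 × 0.022 × 0.055 = 0.0000968
  MetroPost: 0.42 × 0.065 × 0.1 = 0.00273
Total = 0.0125844.
Largest term belongs to QuickShip, so QuickShip is most probable.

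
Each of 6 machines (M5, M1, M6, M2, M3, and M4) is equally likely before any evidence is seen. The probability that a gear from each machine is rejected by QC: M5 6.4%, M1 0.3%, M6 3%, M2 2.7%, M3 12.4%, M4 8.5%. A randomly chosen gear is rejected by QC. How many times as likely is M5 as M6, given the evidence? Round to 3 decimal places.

2.133

With a uniform prior (1/6 each), posterior ∝ likelihood:
  M5: 0.064
  M1: 0.003
  M6: 0.03
  M2: 0.027
  M3: 0.124
  M4: 0.085
Total = 0.333.
The ratio is 0.064 / 0.03 (the normalizer cancels) = 2.133.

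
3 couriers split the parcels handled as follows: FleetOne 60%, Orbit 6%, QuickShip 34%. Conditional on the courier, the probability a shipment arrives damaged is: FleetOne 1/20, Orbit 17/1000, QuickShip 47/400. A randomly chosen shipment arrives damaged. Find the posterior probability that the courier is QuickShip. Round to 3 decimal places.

Unnormalized posteriors (prior × likelihood):
  FleetOne: 0.6 × 0.05 = 0.03
  Orbit: 0.06 × 0.017 = 0.00102
  QuickShip: 0.34 × 0.1175 = 0.03995
Total = 0.07097.
P(QuickShip | evidence) = 0.03995 / 0.07097 ≈ 0.563.

0.563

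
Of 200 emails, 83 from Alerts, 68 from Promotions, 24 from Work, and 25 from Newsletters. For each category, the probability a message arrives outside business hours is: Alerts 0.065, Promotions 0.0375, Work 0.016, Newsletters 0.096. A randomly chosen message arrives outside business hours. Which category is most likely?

Prior × likelihood for each hypothesis:
  Alerts: 0.415 × 0.065 = 0.026975
  Promotions: 0.34 × 0.0375 = 0.01275
  Work: 0.12 × 0.016 = 0.00192
  Newsletters: 0.125 × 0.096 = 0.012
Total = 0.053645.
Largest term belongs to Alerts, so Alerts is most probable.

Alerts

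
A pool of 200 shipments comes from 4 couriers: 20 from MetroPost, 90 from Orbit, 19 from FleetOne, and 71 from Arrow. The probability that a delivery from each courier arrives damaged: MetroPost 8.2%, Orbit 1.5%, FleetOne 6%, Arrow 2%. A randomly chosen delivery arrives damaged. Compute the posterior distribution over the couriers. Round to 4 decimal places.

MetroPost 0.2955, Orbit 0.2432, FleetOne 0.2054, Arrow 0.2559

Compute prior × likelihood for every hypothesis:
  MetroPost: 0.1 × 0.082 = 0.0082
  Orbit: 0.45 × 0.015 = 0.00675
  FleetOne: 0.095 × 0.06 = 0.0057
  Arrow: 0.355 × 0.02 = 0.0071
Normalizing constant = 0.02775.
P(MetroPost | damaged) = 0.0082/0.02775 ≈ 0.2955
P(Orbit | damaged) = 0.00675/0.02775 ≈ 0.2432
P(FleetOne | damaged) = 0.0057/0.02775 ≈ 0.2054
P(Arrow | damaged) = 0.0071/0.02775 ≈ 0.2559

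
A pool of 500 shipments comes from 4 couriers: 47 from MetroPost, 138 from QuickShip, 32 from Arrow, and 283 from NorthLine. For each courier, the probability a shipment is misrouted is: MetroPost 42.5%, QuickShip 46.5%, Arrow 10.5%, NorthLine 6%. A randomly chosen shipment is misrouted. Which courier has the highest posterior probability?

QuickShip

By Bayes' rule, posterior ∝ prior × likelihood:
  MetroPost: 0.094 × 0.425 = 0.03995
  QuickShip: 0.276 × 0.465 = 0.12834
  Arrow: 0.064 × 0.105 = 0.00672
  NorthLine: 0.566 × 0.06 = 0.03396
Sum = 0.20897.
Largest term belongs to QuickShip, so QuickShip is most probable.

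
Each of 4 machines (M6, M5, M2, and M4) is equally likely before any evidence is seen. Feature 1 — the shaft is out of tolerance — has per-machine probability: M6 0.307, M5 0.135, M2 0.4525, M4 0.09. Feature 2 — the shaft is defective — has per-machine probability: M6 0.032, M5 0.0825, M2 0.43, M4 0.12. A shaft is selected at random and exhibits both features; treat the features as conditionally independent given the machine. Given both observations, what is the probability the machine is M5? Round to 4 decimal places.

With a uniform prior (1/4 each), posterior ∝ likelihood:
  M6: 0.307 × 0.032 = 0.009824
  M5: 0.135 × 0.0825 = 0.0111375
  M2: 0.4525 × 0.43 = 0.194575
  M4: 0.09 × 0.12 = 0.0108
Sum = 0.2263365.
P(M5 | evidence) = 0.0111375 / 0.2263365 ≈ 0.0492.

0.0492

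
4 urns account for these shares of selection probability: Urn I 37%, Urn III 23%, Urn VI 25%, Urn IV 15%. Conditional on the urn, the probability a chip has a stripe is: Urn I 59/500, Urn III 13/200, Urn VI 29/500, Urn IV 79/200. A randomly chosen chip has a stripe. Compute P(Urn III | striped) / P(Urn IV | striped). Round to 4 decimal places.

0.2523

Unnormalized posteriors (prior × likelihood):
  Urn I: 0.37 × 0.118 = 0.04366
  Urn III: 0.23 × 0.065 = 0.01495
  Urn VI: 0.25 × 0.058 = 0.0145
  Urn IV: 0.15 × 0.395 = 0.05925
Total = 0.13236.
The ratio is 0.01495 / 0.05925 (the normalizer cancels) = 0.2523.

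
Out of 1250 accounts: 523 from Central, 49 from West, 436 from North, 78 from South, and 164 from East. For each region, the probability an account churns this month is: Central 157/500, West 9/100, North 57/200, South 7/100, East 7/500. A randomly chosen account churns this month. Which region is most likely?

Central

Compute prior × likelihood for every hypothesis:
  Central: 0.4184 × 0.314 = 0.1313776
  West: 0.0392 × 0.09 = 0.003528
  North: 0.3488 × 0.285 = 0.099408
  South: 0.0624 × 0.07 = 0.004368
  East: 0.1312 × 0.014 = 0.0018368
Sum = 0.2405184.
Largest term belongs to Central, so Central is most probable.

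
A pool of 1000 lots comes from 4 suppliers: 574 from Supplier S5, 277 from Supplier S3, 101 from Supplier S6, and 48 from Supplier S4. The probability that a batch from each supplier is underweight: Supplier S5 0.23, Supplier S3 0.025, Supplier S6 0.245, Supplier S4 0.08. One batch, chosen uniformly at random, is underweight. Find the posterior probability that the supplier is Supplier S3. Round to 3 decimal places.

By Bayes' rule, posterior ∝ prior × likelihood:
  Supplier S5: 0.574 × 0.23 = 0.13202
  Supplier S3: 0.277 × 0.025 = 0.006925
  Supplier S6: 0.101 × 0.245 = 0.024745
  Supplier S4: 0.048 × 0.08 = 0.00384
Normalizing constant = 0.16753.
P(Supplier S3 | evidence) = 0.006925 / 0.16753 ≈ 0.041.

0.041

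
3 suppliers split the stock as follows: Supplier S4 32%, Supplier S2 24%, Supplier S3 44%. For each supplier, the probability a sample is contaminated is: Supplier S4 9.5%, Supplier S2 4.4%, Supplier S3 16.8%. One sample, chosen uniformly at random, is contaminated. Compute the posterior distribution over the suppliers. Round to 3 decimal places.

Supplier S4 0.265, Supplier S2 0.092, Supplier S3 0.643

Compute prior × likelihood for every hypothesis:
  Supplier S4: 0.32 × 0.095 = 0.0304
  Supplier S2: 0.24 × 0.044 = 0.01056
  Supplier S3: 0.44 × 0.168 = 0.07392
Normalizing constant = 0.11488.
P(Supplier S4 | contaminated) = 0.0304/0.11488 ≈ 0.265
P(Supplier S2 | contaminated) = 0.01056/0.11488 ≈ 0.092
P(Supplier S3 | contaminated) = 0.07392/0.11488 ≈ 0.643
(Check: 0.265+0.092+0.643 = 1.000.)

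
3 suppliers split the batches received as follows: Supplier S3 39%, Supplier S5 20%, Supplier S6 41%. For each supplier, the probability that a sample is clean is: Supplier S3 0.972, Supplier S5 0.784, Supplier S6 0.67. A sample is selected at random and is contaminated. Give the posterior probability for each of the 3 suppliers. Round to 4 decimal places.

Supplier S3 0.0576, Supplier S5 0.2281, Supplier S6 0.7143

Taking complements, P(contaminated | each) = Supplier S3 0.028, Supplier S5 0.216, Supplier S6 0.33.
Compute prior × likelihood for every hypothesis:
  Supplier S3: 0.39 × 0.028 = 0.01092
  Supplier S5: 0.2 × 0.216 = 0.0432
  Supplier S6: 0.41 × 0.33 = 0.1353
Sum = 0.18942.
P(Supplier S3 | contaminated) = 0.01092/0.18942 ≈ 0.0576
P(Supplier S5 | contaminated) = 0.0432/0.18942 ≈ 0.2281
P(Supplier S6 | contaminated) = 0.1353/0.18942 ≈ 0.7143
(Check: 0.0576+0.2281+0.7143 = 1.0000.)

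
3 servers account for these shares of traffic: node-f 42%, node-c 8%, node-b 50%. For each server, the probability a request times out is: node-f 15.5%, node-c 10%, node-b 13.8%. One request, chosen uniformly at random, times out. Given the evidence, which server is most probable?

By Bayes' rule, posterior ∝ prior × likelihood:
  node-f: 0.42 × 0.155 = 0.0651
  node-c: 0.08 × 0.1 = 0.008
  node-b: 0.5 × 0.138 = 0.069
Normalizing constant = 0.1421.
Largest term belongs to node-b, so node-b is most probable.

node-b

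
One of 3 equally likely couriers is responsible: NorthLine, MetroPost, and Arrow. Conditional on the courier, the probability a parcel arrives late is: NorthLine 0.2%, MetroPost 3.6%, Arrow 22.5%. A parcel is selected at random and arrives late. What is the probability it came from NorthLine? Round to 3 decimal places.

0.008

With a uniform prior (1/3 each), posterior ∝ likelihood:
  NorthLine: 0.002
  MetroPost: 0.036
  Arrow: 0.225
Normalizing constant = 0.263.
P(NorthLine | evidence) = 0.002 / 0.263 ≈ 0.008.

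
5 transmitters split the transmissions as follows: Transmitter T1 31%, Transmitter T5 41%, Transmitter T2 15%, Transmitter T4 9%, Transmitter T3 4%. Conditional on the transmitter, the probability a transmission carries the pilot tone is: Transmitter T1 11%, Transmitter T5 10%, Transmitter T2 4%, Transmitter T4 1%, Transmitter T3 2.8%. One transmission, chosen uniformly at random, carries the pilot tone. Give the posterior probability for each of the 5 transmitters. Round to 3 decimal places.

Transmitter T1 0.410, Transmitter T5 0.493, Transmitter T2 0.072, Transmitter T4 0.011, Transmitter T3 0.013

By Bayes' rule, posterior ∝ prior × likelihood:
  Transmitter T1: 0.31 × 0.11 = 0.0341
  Transmitter T5: 0.41 × 0.1 = 0.041
  Transmitter T2: 0.15 × 0.04 = 0.006
  Transmitter T4: 0.09 × 0.01 = 0.0009
  Transmitter T3: 0.04 × 0.028 = 0.00112
Sum = 0.08312.
P(Transmitter T1 | pilot) = 0.0341/0.08312 ≈ 0.410
P(Transmitter T5 | pilot) = 0.041/0.08312 ≈ 0.493
P(Transmitter T2 | pilot) = 0.006/0.08312 ≈ 0.072
P(Transmitter T4 | pilot) = 0.0009/0.08312 ≈ 0.011
P(Transmitter T3 | pilot) = 0.00112/0.08312 ≈ 0.013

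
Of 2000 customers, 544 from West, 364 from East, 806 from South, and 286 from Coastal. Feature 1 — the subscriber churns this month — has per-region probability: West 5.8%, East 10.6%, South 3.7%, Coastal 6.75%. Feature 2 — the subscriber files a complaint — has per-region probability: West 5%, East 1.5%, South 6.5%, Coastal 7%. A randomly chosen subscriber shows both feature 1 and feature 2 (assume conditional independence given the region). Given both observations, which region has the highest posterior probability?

South

Compute prior × likelihood for every hypothesis:
  West: 0.272 × 0.058 × 0.05 = 0.0007888
  East: 0.182 × 0.106 × 0.015 = 0.00028938
  South: 0.403 × 0.037 × 0.065 = 0.000969215
  Coastal: 0.143 × 0.0675 × 0.07 = 0.000675675
Sum = 0.00272307.
Largest term belongs to South, so South is most probable.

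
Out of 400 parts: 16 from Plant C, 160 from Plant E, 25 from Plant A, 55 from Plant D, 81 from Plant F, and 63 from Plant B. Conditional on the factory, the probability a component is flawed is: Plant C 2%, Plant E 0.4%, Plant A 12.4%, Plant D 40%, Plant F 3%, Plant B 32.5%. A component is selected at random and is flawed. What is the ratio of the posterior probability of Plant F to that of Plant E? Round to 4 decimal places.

3.7969

Compute prior × likelihood for every hypothesis:
  Plant C: 0.04 × 0.02 = 0.0008
  Plant E: 0.4 × 0.004 = 0.0016
  Plant A: 0.0625 × 0.124 = 0.00775
  Plant D: 0.1375 × 0.4 = 0.055
  Plant F: 0.2025 × 0.03 = 0.006075
  Plant B: 0.1575 × 0.325 = 0.0511875
Sum = 0.1224125.
The ratio is 0.006075 / 0.0016 (the normalizer cancels) = 3.7969.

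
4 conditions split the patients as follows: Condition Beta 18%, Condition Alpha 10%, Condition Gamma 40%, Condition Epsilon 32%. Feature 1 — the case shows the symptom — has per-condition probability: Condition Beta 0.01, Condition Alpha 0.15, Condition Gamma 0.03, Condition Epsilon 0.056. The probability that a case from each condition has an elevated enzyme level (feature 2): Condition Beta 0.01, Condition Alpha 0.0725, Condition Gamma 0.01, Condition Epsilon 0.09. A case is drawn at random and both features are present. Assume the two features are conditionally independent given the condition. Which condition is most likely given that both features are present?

Condition Epsilon

Compute prior × likelihood for every hypothesis:
  Condition Beta: 0.18 × 0.01 × 0.01 = 0.000018
  Condition Alpha: 0.1 × 0.15 × 0.0725 = 0.0010875
  Condition Gamma: 0.4 × 0.03 × 0.01 = 0.00012
  Condition Epsilon: 0.32 × 0.056 × 0.09 = 0.0016128
Total = 0.0028383.
Largest term belongs to Condition Epsilon, so Condition Epsilon is most probable.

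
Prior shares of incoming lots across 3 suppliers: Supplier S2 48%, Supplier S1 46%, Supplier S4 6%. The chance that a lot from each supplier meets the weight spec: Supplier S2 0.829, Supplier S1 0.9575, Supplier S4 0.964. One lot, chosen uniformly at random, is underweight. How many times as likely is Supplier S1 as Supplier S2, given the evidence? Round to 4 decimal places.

Taking complements, P(underweight | each) = Supplier S2 0.171, Supplier S1 0.0425, Supplier S4 0.036.
Unnormalized posteriors (prior × likelihood):
  Supplier S2: 0.48 × 0.171 = 0.08208
  Supplier S1: 0.46 × 0.0425 = 0.01955
  Supplier S4: 0.06 × 0.036 = 0.00216
Total = 0.10379.
The ratio is 0.01955 / 0.08208 (the normalizer cancels) = 0.2382.

0.2382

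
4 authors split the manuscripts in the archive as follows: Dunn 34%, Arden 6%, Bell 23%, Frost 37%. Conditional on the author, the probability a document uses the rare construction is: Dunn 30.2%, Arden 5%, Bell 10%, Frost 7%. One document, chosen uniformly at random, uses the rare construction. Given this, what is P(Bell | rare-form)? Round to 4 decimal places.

0.1488

Compute prior × likelihood for every hypothesis:
  Dunn: 0.34 × 0.302 = 0.10268
  Arden: 0.06 × 0.05 = 0.003
  Bell: 0.23 × 0.1 = 0.023
  Frost: 0.37 × 0.07 = 0.0259
Total = 0.15458.
P(Bell | evidence) = 0.023 / 0.15458 ≈ 0.1488.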